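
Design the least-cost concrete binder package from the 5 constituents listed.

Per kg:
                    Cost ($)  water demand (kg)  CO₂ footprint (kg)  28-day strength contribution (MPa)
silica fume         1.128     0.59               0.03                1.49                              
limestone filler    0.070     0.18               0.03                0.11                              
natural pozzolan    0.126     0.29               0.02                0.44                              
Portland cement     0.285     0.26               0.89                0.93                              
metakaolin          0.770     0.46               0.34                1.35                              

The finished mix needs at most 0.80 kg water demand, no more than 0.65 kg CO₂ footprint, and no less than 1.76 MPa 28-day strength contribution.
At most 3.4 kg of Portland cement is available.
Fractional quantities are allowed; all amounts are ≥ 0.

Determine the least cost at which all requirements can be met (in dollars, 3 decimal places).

$0.664

This is a linear program. Let x1 = kg of silica fume, x2 = kg of limestone filler, x3 = kg of natural pozzolan, x4 = kg of Portland cement, x5 = kg of metakaolin.
min 1.128x1 + 0.07x2 + 0.126x3 + 0.285x4 + 0.77x5 s.t.:
  0.59x1 + 0.18x2 + 0.29x3 + 0.26x4 + 0.46x5 ≤ 0.8   (water demand)
  0.03x1 + 0.03x2 + 0.02x3 + 0.89x4 + 0.34x5 ≤ 0.65   (CO₂ footprint)
  1.49x1 + 0.11x2 + 0.44x3 + 0.93x4 + 1.35x5 ≥ 1.76   (28-day strength contribution)
  x4 ≤ 3.4
  x1, x2, x3, x4, x5 ≥ 0.
At the optimum only natural pozzolan, Portland cement, metakaolin are positive (silica fume, limestone filler = 0). There the water demand, CO₂ footprint, 28-day strength contribution constraints are tight.
Optimal quantities: natural pozzolan = 1.651 kg, Portland cement = 0.5439 kg, metakaolin = 0.391 kg.
Total cost: 0.126·1.651 + 0.285·0.5439 + 0.77·0.391 = 0.66411.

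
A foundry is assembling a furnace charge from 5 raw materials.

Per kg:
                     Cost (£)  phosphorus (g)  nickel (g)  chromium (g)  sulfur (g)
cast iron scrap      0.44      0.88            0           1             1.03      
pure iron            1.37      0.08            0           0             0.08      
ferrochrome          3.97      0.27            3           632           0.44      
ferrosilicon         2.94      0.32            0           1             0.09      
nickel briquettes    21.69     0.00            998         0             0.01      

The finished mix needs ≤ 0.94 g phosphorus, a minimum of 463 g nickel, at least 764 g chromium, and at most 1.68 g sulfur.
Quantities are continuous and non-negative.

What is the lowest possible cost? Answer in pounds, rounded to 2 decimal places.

£14.78

This is a linear program. Let x1 = kg of cast iron scrap, x2 = kg of pure iron, x3 = kg of ferrochrome, x4 = kg of ferrosilicon, x5 = kg of nickel briquettes.
Minimize 0.44x1 + 1.37x2 + 3.97x3 + 2.94x4 + 21.69x5 subject to:
  0.88x1 + 0.08x2 + 0.27x3 + 0.32x4 ≤ 0.94   (phosphorus)
  3x3 + 998x5 ≥ 463   (nickel)
  1x1 + 632x3 + 1x4 ≥ 764   (chromium)
  1.03x1 + 0.08x2 + 0.44x3 + 0.09x4 + 0.01x5 ≤ 1.68   (sulfur)
  x1, x2, x3, x4, x5 ≥ 0.
The optimal basis is {ferrochrome, nickel briquettes}; cast iron scrap, pure iron, ferrosilicon drop out. There the nickel and chromium constraints are tight.
That vertex is x3 = 1.209, x5 = 0.4603.
Hence cost = 3.97·1.209 + 21.69·0.4603 = £14.7836.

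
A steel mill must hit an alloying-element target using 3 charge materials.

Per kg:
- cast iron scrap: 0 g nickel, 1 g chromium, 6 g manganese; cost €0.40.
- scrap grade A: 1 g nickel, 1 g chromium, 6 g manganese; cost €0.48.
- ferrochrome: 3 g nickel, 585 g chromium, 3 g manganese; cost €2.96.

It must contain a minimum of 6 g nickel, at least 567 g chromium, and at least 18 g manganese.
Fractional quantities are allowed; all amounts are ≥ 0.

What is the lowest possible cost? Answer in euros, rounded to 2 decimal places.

€4.35

Let x1 = kg of cast iron scrap, x2 = kg of scrap grade A, x3 = kg of ferrochrome.
Minimise 0.4x1 + 0.48x2 + 2.96x3 s.t.:
  1x2 + 3x3 ≥ 6   (nickel)
  1x1 + 1x2 + 585x3 ≥ 567   (chromium)
  6x1 + 6x2 + 3x3 ≥ 18   (manganese)
  x1, x2, x3 ≥ 0.
The optimal basis is {scrap grade A, ferrochrome}; cast iron scrap drops out. Binding constraints: nickel and chromium.
That vertex is x2 = 3.1082, x3 = 0.96392.
Total cost: 0.48·3.1082 + 2.96·0.96392 = 4.3451.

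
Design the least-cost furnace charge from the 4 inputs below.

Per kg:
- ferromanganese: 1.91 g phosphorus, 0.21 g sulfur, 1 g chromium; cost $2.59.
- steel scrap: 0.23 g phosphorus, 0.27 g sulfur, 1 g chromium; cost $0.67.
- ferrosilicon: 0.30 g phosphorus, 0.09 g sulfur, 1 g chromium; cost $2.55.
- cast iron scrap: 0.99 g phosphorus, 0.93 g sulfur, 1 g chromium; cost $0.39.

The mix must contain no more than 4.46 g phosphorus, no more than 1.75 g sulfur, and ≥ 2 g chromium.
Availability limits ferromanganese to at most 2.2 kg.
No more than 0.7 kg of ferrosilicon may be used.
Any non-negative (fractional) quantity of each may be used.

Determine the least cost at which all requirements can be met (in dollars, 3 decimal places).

Treat it as an LP. Let x1 = kg of ferromanganese, x2 = kg of steel scrap, x3 = kg of ferrosilicon, x4 = kg of cast iron scrap.
min 2.59x1 + 0.67x2 + 2.55x3 + 0.39x4 s.t.:
  1.91x1 + 0.23x2 + 0.3x3 + 0.99x4 ≤ 4.46   (phosphorus)
  0.21x1 + 0.27x2 + 0.09x3 + 0.93x4 ≤ 1.75   (sulfur)
  1x1 + 1x2 + 1x3 + 1x4 ≥ 2   (chromium)
  x1 ≤ 2.2
  x3 ≤ 0.7
  x1, x2, x3, x4 ≥ 0.
At the optimum only steel scrap, cast iron scrap are positive (ferromanganese, ferrosilicon = 0). Binding constraints: sulfur and chromium.
So steel scrap = 0.1667 kg, cast iron scrap = 1.833 kg.
Hence cost = 0.67·0.1667 + 0.39·1.833 = $0.82656.

$0.827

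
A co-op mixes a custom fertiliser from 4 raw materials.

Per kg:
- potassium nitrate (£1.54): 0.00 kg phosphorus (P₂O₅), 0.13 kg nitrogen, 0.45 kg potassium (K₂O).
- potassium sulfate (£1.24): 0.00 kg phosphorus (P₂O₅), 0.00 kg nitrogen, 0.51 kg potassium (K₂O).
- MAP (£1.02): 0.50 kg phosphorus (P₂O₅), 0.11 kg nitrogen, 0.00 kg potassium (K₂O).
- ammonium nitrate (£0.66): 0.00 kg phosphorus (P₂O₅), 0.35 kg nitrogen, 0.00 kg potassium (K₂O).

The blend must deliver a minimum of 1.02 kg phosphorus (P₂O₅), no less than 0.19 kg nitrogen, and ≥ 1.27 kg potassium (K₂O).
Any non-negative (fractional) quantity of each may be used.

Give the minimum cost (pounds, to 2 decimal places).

Set it up as a linear program. Let x1 = kg of potassium nitrate, x2 = kg of potassium sulfate, x3 = kg of MAP, x4 = kg of ammonium nitrate.
min 1.54x1 + 1.24x2 + 1.02x3 + 0.66x4 s.t.:
  0.5x3 ≥ 1.02   (phosphorus (P₂O₅))
  0.13x1 + 0.11x3 + 0.35x4 ≥ 0.19   (nitrogen)
  0.45x1 + 0.51x2 ≥ 1.27   (potassium (K₂O))
  x1, x2, x3, x4 ≥ 0.
The optimal basis is {potassium sulfate, MAP}; potassium nitrate, ammonium nitrate drop out. There the phosphorus (P₂O₅) and potassium (K₂O) constraints are tight.
So potassium sulfate = 2.49 kg, MAP = 2.04 kg.
Objective = 1.24·2.49 + 1.02·2.04 = 5.1684.

£5.17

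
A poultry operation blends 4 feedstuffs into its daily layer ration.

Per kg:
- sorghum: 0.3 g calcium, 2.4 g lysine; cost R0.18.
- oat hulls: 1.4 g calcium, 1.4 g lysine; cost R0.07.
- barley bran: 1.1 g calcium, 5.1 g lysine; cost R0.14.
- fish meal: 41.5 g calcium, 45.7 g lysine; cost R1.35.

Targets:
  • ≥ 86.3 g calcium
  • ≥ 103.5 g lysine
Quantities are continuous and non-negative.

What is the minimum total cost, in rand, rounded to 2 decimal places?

R3.03

Let x1 = kg of sorghum, x2 = kg of oat hulls, x3 = kg of barley bran, x4 = kg of fish meal.
Minimise 0.18x1 + 0.07x2 + 0.14x3 + 1.35x4 subject to:
  0.3x1 + 1.4x2 + 1.1x3 + 41.5x4 ≥ 86.3   (calcium)
  2.4x1 + 1.4x2 + 5.1x3 + 45.7x4 ≥ 103.5   (lysine)
  x1, x2, x3, x4 ≥ 0.
At the optimum only barley bran, fish meal are positive (sorghum, oat hulls = 0). There the calcium and lysine constraints are tight.
That vertex is x3 = 2.177, x4 = 2.022.
Cost = 0.14·2.177 + 1.35·2.022 = 3.0345.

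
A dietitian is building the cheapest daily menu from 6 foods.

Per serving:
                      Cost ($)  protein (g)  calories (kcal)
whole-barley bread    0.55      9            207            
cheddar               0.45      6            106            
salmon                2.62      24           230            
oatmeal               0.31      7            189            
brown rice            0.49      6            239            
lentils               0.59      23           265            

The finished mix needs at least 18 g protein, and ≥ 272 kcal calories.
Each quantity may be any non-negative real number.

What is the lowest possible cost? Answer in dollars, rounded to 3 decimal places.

Let x1 = servings of whole-barley bread, x2 = servings of cheddar, x3 = servings of salmon, x4 = servings of oatmeal, x5 = servings of brown rice, x6 = servings of lentils.
min 0.55x1 + 0.45x2 + 2.62x3 + 0.31x4 + 0.49x5 + 0.59x6 subject to:
  9x1 + 6x2 + 24x3 + 7x4 + 6x5 + 23x6 ≥ 18   (protein)
  207x1 + 106x2 + 230x3 + 189x4 + 239x5 + 265x6 ≥ 272   (calories)
  x1, x2, x3, x4, x5, x6 ≥ 0.
At the optimum only oatmeal, lentils are positive (whole-barley bread, cheddar, salmon, brown rice = 0). Binding constraints: protein and calories.
Optimal quantities: oatmeal = 0.5963 servings, lentils = 0.6011 servings.
Cost = 0.31·0.5963 + 0.59·0.6011 = 0.539502.

$0.540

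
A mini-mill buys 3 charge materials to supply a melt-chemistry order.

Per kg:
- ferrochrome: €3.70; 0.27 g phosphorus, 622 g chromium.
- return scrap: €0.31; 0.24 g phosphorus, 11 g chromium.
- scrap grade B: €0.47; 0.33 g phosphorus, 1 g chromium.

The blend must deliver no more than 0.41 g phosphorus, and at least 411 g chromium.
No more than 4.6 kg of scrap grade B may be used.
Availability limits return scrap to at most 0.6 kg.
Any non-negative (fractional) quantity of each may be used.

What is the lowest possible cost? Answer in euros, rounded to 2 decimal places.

€2.44

Let x1 = kg of ferrochrome, x2 = kg of return scrap, x3 = kg of scrap grade B.
Minimize 3.7x1 + 0.31x2 + 0.47x3 s.t.:
  0.27x1 + 0.24x2 + 0.33x3 ≤ 0.41   (phosphorus)
  622x1 + 11x2 + 1x3 ≥ 411   (chromium)
  x3 ≤ 4.6
  x2 ≤ 0.6
  x1, x2, x3 ≥ 0.
At the optimum only ferrochrome is positive (return scrap, scrap grade B = 0). The chromium requirement is met with equality.
That vertex is x1 = 0.6608.
Objective = 3.7·0.6608 = 2.44496.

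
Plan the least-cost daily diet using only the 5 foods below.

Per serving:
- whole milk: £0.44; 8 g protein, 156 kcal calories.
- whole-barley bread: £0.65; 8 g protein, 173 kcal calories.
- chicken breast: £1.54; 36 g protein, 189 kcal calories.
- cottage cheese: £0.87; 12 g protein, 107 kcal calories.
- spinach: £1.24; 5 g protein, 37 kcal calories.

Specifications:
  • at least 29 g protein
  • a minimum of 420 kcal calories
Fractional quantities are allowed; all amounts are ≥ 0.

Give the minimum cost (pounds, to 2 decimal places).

Let x1 = servings of whole milk, x2 = servings of whole-barley bread, x3 = servings of chicken breast, x4 = servings of cottage cheese, x5 = servings of spinach.
Minimize 0.44x1 + 0.65x2 + 1.54x3 + 0.87x4 + 1.24x5 s.t.:
  8x1 + 8x2 + 36x3 + 12x4 + 5x5 ≥ 29   (protein)
  156x1 + 173x2 + 189x3 + 107x4 + 37x5 ≥ 420   (calories)
  x1, x2, x3, x4, x5 ≥ 0.
The cheapest feasible vertex uses only whole milk, chicken breast; whole-barley bread, cottage cheese, spinach are not used. There the protein and calories constraints are tight.
That vertex is x1 = 2.349, x3 = 0.2836.
Objective = 0.44·2.349 + 1.54·0.2836 = 1.4703.

£1.47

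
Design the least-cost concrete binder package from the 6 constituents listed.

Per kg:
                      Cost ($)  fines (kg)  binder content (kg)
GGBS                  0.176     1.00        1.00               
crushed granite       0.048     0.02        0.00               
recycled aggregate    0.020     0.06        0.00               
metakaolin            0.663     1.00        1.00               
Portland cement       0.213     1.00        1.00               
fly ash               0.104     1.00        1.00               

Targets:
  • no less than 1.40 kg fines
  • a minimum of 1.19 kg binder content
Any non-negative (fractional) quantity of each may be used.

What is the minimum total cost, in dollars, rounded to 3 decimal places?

Let x1 = kg of GGBS, x2 = kg of crushed granite, x3 = kg of recycled aggregate, x4 = kg of metakaolin, x5 = kg of Portland cement, x6 = kg of fly ash.
min 0.176x1 + 0.048x2 + 0.02x3 + 0.663x4 + 0.213x5 + 0.104x6 with:
  1x1 + 0.02x2 + 0.06x3 + 1x4 + 1x5 + 1x6 ≥ 1.4   (fines)
  1x1 + 1x4 + 1x5 + 1x6 ≥ 1.19   (binder content)
  x1, x2, x3, x4, x5, x6 ≥ 0.
The minimum-cost mix takes nothing from GGBS, crushed granite, recycled aggregate, metakaolin, Portland cement — only fly ash. The fines requirement is met with equality.
So fly ash = 1.4 kg.
Objective = 0.104·1.4 = 0.14560.

$0.146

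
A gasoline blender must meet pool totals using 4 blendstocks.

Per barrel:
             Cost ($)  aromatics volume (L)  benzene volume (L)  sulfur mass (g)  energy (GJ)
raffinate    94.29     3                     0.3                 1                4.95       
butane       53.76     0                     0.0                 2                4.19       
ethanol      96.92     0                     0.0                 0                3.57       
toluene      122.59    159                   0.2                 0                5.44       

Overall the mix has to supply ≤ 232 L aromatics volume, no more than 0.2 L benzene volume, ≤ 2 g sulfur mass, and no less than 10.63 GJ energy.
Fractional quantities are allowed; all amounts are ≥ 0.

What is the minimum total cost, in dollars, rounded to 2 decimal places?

Let x1 = barrels of raffinate, x2 = barrels of butane, x3 = barrels of ethanol, x4 = barrels of toluene.
Minimize 94.29x1 + 53.76x2 + 96.92x3 + 122.59x4 subject to:
  3x1 + 159x4 ≤ 232   (aromatics volume)
  0.3x1 + 0.2x4 ≤ 0.2   (benzene volume)
  1x1 + 2x2 ≤ 2   (sulfur mass)
  4.95x1 + 4.19x2 + 3.57x3 + 5.44x4 ≥ 10.63   (energy)
  x1, x2, x3, x4 ≥ 0.
The optimal basis is {butane, ethanol, toluene}; raffinate drops out. There the benzene volume, sulfur mass, energy constraints are tight.
That vertex is x2 = 1, x3 = 0.2801, x4 = 1.
Total cost: 53.76·1 + 96.92·0.2801 + 122.59·1 = 203.4973.

$203.50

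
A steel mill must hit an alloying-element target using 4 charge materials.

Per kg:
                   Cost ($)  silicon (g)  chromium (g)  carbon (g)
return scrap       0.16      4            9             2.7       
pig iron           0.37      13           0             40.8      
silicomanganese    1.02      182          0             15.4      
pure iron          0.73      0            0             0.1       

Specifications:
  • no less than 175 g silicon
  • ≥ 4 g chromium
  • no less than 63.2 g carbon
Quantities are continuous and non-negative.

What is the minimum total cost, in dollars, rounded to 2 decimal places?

Treat it as an LP. Let x1 = kg of return scrap, x2 = kg of pig iron, x3 = kg of silicomanganese, x4 = kg of pure iron.
Minimize 0.16x1 + 0.37x2 + 1.02x3 + 0.73x4 s.t.:
  4x1 + 13x2 + 182x3 ≥ 175   (silicon)
  9x1 ≥ 4   (chromium)
  2.7x1 + 40.8x2 + 15.4x3 + 0.1x4 ≥ 63.2   (carbon)
  x1, x2, x3, x4 ≥ 0.
The cheapest feasible vertex uses only return scrap, pig iron, silicomanganese; pure iron is not used. Binding constraints: silicon, chromium, carbon.
Solving gives x1 = 0.4444, x2 = 1.193, x3 = 0.8666.
Objective = 0.16·0.4444 + 0.37·1.193 + 1.02·0.8666 = 1.3964.

$1.40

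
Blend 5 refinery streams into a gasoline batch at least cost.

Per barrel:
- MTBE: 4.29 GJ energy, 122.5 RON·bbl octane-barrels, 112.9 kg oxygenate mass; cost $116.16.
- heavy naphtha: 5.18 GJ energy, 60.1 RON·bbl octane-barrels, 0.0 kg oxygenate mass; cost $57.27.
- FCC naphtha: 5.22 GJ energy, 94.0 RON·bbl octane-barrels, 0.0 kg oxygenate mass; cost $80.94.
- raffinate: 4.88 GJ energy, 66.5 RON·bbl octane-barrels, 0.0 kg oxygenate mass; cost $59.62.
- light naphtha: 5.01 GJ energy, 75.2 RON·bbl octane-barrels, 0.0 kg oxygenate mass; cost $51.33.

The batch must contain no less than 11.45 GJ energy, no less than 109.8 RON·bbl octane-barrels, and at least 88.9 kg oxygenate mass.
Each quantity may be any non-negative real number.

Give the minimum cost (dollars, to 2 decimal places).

Let x1 = barrels of MTBE, x2 = barrels of heavy naphtha, x3 = barrels of FCC naphtha, x4 = barrels of raffinate, x5 = barrels of light naphtha.
Minimize 116.16x1 + 57.27x2 + 80.94x3 + 59.62x4 + 51.33x5 s.t.:
  4.29x1 + 5.18x2 + 5.22x3 + 4.88x4 + 5.01x5 ≥ 11.45   (energy)
  122.5x1 + 60.1x2 + 94x3 + 66.5x4 + 75.2x5 ≥ 109.8   (octane-barrels)
  112.9x1 ≥ 88.9   (oxygenate mass)
  x1, x2, x3, x4, x5 ≥ 0.
The minimum-cost mix takes nothing from heavy naphtha, FCC naphtha, raffinate — only MTBE, light naphtha. Binding constraints: energy and oxygenate mass.
So MTBE = 0.78742 barrels, light naphtha = 1.6112 barrels.
Hence cost = 116.16·0.78742 + 51.33·1.6112 = $174.1696.

$174.17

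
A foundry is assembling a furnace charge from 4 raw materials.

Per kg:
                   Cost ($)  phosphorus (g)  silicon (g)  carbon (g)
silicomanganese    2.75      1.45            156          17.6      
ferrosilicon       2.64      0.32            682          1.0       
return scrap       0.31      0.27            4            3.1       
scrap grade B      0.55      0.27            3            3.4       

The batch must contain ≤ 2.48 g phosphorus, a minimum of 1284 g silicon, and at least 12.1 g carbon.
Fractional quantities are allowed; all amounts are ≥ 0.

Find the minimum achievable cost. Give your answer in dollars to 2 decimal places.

$5.94

Let x1 = kg of silicomanganese, x2 = kg of ferrosilicon, x3 = kg of return scrap, x4 = kg of scrap grade B.
min 2.75x1 + 2.64x2 + 0.31x3 + 0.55x4 with:
  1.45x1 + 0.32x2 + 0.27x3 + 0.27x4 ≤ 2.48   (phosphorus)
  156x1 + 682x2 + 4x3 + 3x4 ≥ 1284   (silicon)
  17.6x1 + 1x2 + 3.1x3 + 3.4x4 ≥ 12.1   (carbon)
  x1, x2, x3, x4 ≥ 0.
The cheapest feasible vertex uses only ferrosilicon, return scrap; silicomanganese, scrap grade B are not used. There the silicon and carbon constraints are tight.
That vertex is x2 = 1.863, x3 = 3.302.
Total cost: 2.64·1.863 + 0.31·3.302 = 5.9419.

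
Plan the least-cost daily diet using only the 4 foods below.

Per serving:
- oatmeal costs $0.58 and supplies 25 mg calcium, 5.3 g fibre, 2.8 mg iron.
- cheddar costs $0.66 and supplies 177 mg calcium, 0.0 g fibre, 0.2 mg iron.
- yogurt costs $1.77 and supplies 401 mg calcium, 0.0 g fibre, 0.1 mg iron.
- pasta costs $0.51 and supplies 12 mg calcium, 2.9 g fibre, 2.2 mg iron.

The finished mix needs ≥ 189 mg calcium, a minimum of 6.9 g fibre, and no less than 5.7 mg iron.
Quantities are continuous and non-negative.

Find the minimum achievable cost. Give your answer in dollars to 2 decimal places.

This is a linear program. Let x1 = servings of oatmeal, x2 = servings of cheddar, x3 = servings of yogurt, x4 = servings of pasta.
min 0.58x1 + 0.66x2 + 1.77x3 + 0.51x4 s.t.:
  25x1 + 177x2 + 401x3 + 12x4 ≥ 189   (calcium)
  5.3x1 + 2.9x4 ≥ 6.9   (fibre)
  2.8x1 + 0.2x2 + 0.1x3 + 2.2x4 ≥ 5.7   (iron)
  x1, x2, x3, x4 ≥ 0.
At the optimum only oatmeal, cheddar are positive (yogurt, pasta = 0). Binding constraints: calcium and iron.
Optimal quantities: oatmeal = 1.979 servings, cheddar = 0.7882 servings.
Objective = 0.58·1.979 + 0.66·0.7882 = 1.6680.

$1.67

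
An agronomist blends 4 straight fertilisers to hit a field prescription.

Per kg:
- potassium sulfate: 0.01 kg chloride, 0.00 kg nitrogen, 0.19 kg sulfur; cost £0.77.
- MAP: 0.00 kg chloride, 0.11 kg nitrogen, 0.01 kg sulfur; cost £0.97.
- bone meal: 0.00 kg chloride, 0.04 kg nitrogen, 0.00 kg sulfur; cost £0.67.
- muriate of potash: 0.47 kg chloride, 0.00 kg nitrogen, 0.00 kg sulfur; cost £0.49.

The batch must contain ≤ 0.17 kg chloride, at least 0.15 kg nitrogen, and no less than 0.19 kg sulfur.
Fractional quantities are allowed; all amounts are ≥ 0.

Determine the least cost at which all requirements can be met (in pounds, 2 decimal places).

£2.04

Set it up as a linear program. Let x1 = kg of potassium sulfate, x2 = kg of MAP, x3 = kg of bone meal, x4 = kg of muriate of potash.
Minimise 0.77x1 + 0.97x2 + 0.67x3 + 0.49x4 subject to:
  0.01x1 + 0.47x4 ≤ 0.17   (chloride)
  0.11x2 + 0.04x3 ≥ 0.15   (nitrogen)
  0.19x1 + 0.01x2 ≥ 0.19   (sulfur)
  x1, x2, x3, x4 ≥ 0.
At the optimum only potassium sulfate, MAP are positive (bone meal, muriate of potash = 0). Binding constraints: nitrogen and sulfur.
So potassium sulfate = 0.9282 kg, MAP = 1.364 kg.
Objective = 0.77·0.9282 + 0.97·1.364 = 2.0378.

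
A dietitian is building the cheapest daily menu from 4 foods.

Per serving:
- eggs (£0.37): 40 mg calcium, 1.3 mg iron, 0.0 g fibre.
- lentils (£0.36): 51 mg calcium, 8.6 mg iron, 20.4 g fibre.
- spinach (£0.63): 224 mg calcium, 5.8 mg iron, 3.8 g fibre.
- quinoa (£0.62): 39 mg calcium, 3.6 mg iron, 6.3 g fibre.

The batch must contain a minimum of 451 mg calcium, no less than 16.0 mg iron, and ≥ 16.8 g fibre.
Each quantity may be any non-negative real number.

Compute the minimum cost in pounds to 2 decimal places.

Set it up as a linear program. Let x1 = servings of eggs, x2 = servings of lentils, x3 = servings of spinach, x4 = servings of quinoa.
min 0.37x1 + 0.36x2 + 0.63x3 + 0.62x4 s.t.:
  40x1 + 51x2 + 224x3 + 39x4 ≥ 451   (calcium)
  1.3x1 + 8.6x2 + 5.8x3 + 3.6x4 ≥ 16   (iron)
  20.4x2 + 3.8x3 + 6.3x4 ≥ 16.8   (fibre)
  x1, x2, x3, x4 ≥ 0.
The minimum-cost mix takes nothing from eggs, quinoa — only lentils, spinach. Binding constraints: calcium and iron.
Optimal quantities: lentils = 0.5938 servings, spinach = 1.878 servings.
Hence cost = 0.36·0.5938 + 0.63·1.878 = £1.3969.

£1.40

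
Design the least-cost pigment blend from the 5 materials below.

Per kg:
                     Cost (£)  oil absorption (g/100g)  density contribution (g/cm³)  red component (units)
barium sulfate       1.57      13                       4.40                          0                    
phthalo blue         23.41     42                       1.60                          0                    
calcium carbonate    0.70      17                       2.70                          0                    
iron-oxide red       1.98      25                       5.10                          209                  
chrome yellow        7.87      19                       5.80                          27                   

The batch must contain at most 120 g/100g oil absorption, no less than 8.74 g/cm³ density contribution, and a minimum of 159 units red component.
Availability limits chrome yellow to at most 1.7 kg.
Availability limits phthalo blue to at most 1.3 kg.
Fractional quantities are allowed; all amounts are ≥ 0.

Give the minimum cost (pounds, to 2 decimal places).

Let x1 = kg of barium sulfate, x2 = kg of phthalo blue, x3 = kg of calcium carbonate, x4 = kg of iron-oxide red, x5 = kg of chrome yellow.
min 1.57x1 + 23.41x2 + 0.7x3 + 1.98x4 + 7.87x5 with:
  13x1 + 42x2 + 17x3 + 25x4 + 19x5 ≤ 120   (oil absorption)
  4.4x1 + 1.6x2 + 2.7x3 + 5.1x4 + 5.8x5 ≥ 8.74   (density contribution)
  209x4 + 27x5 ≥ 159   (red component)
  x5 ≤ 1.7
  x2 ≤ 1.3
  x1, x2, x3, x4, x5 ≥ 0.
The optimal basis is {calcium carbonate, iron-oxide red}; barium sulfate, phthalo blue, chrome yellow drop out. The density contribution and red component requirements are met with equality.
That vertex is x3 = 1.8, x4 = 0.7608.
Cost = 0.7·1.8 + 1.98·0.7608 = 2.7664.

£2.77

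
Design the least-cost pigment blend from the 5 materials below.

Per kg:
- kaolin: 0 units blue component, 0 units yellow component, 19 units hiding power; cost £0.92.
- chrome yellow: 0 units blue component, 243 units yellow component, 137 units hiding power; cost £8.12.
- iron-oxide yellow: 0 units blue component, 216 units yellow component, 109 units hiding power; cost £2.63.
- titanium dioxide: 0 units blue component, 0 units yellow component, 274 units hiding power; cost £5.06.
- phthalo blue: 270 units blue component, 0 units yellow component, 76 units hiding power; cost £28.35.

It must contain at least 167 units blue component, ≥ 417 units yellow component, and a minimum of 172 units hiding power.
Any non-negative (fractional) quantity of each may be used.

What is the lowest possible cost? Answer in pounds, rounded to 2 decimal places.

This is a linear program. Let x1 = kg of kaolin, x2 = kg of chrome yellow, x3 = kg of iron-oxide yellow, x4 = kg of titanium dioxide, x5 = kg of phthalo blue.
Minimize 0.92x1 + 8.12x2 + 2.63x3 + 5.06x4 + 28.35x5 with:
  270x5 ≥ 167   (blue component)
  243x2 + 216x3 ≥ 417   (yellow component)
  19x1 + 137x2 + 109x3 + 274x4 + 76x5 ≥ 172   (hiding power)
  x1, x2, x3, x4, x5 ≥ 0.
The minimum-cost mix takes nothing from kaolin, chrome yellow, titanium dioxide — only iron-oxide yellow, phthalo blue. Binding constraints: blue component and yellow component.
Solving gives x3 = 1.931, x5 = 0.6185.
Objective = 2.63·1.931 + 28.35·0.6185 = 22.6130.

£22.61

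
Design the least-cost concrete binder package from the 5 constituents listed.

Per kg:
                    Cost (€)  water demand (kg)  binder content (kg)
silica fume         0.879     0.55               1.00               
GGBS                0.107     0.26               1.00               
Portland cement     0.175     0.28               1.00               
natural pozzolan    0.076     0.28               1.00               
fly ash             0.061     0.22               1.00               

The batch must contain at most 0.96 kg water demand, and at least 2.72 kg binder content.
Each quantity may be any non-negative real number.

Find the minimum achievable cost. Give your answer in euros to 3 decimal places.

Treat it as an LP. Let x1 = kg of silica fume, x2 = kg of GGBS, x3 = kg of Portland cement, x4 = kg of natural pozzolan, x5 = kg of fly ash.
min 0.879x1 + 0.107x2 + 0.175x3 + 0.076x4 + 0.061x5 subject to:
  0.55x1 + 0.26x2 + 0.28x3 + 0.28x4 + 0.22x5 ≤ 0.96   (water demand)
  1x1 + 1x2 + 1x3 + 1x4 + 1x5 ≥ 2.72   (binder content)
  x1, x2, x3, x4, x5 ≥ 0.
The optimal basis is {fly ash}; silica fume, GGBS, Portland cement, natural pozzolan drop out. There the binder content constraint is tight.
Optimal quantities: fly ash = 2.72 kg.
Total cost: 0.061·2.72 = 0.16592.

€0.166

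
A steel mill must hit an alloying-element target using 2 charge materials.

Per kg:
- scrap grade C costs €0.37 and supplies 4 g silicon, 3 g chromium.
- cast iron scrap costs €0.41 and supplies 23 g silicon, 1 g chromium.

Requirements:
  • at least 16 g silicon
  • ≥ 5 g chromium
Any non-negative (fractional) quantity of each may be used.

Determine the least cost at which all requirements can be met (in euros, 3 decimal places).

€0.740

Let x1 = kg of scrap grade C, x2 = kg of cast iron scrap.
Minimize 0.37x1 + 0.41x2 subject to:
  4x1 + 23x2 ≥ 16   (silicon)
  3x1 + 1x2 ≥ 5   (chromium)
  x1, x2 ≥ 0.
Both inputs are positive at the optimum. Binding constraints: silicon and chromium.
Solving gives x1 = 1.523, x2 = 0.4308.
Objective = 0.37·1.523 + 0.41·0.4308 = 0.74014.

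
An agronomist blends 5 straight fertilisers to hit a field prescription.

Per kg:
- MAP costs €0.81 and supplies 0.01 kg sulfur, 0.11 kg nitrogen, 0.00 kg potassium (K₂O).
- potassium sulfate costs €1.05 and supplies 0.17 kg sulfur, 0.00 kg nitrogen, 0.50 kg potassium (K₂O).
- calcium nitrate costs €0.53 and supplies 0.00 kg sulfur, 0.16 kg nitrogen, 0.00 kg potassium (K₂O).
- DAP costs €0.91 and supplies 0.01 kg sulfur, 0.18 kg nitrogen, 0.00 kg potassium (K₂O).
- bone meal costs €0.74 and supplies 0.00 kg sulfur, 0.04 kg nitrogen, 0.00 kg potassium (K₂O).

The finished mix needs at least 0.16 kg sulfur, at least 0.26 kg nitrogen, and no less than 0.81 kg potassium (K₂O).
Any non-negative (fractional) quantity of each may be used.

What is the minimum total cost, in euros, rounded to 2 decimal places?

Treat it as an LP. Let x1 = kg of MAP, x2 = kg of potassium sulfate, x3 = kg of calcium nitrate, x4 = kg of DAP, x5 = kg of bone meal.
Minimize 0.81x1 + 1.05x2 + 0.53x3 + 0.91x4 + 0.74x5 subject to:
  0.01x1 + 0.17x2 + 0.01x4 ≥ 0.16   (sulfur)
  0.11x1 + 0.16x3 + 0.18x4 + 0.04x5 ≥ 0.26   (nitrogen)
  0.5x2 ≥ 0.81   (potassium (K₂O))
  x1, x2, x3, x4, x5 ≥ 0.
The cheapest feasible vertex uses only potassium sulfate, calcium nitrate; MAP, DAP, bone meal are not used. The nitrogen and potassium (K₂O) requirements are met with equality.
Optimal quantities: potassium sulfate = 1.62 kg, calcium nitrate = 1.625 kg.
Hence cost = 1.05·1.62 + 0.53·1.625 = €2.5623.

€2.56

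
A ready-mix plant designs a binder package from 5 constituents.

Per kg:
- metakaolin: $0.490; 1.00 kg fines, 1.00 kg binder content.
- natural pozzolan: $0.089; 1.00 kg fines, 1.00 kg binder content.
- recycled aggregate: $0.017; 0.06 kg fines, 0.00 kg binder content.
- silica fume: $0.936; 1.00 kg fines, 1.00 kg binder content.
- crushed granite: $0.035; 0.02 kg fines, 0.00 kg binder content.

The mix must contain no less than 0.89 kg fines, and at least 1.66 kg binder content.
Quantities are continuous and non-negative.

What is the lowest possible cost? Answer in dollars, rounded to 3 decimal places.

$0.148

Let x1 = kg of metakaolin, x2 = kg of natural pozzolan, x3 = kg of recycled aggregate, x4 = kg of silica fume, x5 = kg of crushed granite.
Minimize 0.49x1 + 0.089x2 + 0.017x3 + 0.936x4 + 0.035x5 subject to:
  1x1 + 1x2 + 0.06x3 + 1x4 + 0.02x5 ≥ 0.89   (fines)
  1x1 + 1x2 + 1x4 ≥ 1.66   (binder content)
  x1, x2, x3, x4, x5 ≥ 0.
The minimum-cost mix takes nothing from metakaolin, recycled aggregate, silica fume, crushed granite — only natural pozzolan. There the binder content constraint is tight.
Solving gives x2 = 1.66.
Objective = 0.089·1.66 = 0.14774.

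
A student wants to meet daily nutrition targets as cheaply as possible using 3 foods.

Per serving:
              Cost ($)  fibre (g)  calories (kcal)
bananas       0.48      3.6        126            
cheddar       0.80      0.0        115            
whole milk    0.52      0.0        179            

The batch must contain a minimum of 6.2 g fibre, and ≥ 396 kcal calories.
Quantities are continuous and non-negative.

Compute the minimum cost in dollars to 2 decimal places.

This is a linear program. Let x1 = servings of bananas, x2 = servings of cheddar, x3 = servings of whole milk.
Minimise 0.48x1 + 0.8x2 + 0.52x3 subject to:
  3.6x1 ≥ 6.2   (fibre)
  126x1 + 115x2 + 179x3 ≥ 396   (calories)
  x1, x2, x3 ≥ 0.
The minimum-cost mix takes nothing from cheddar — only bananas, whole milk. There the fibre and calories constraints are tight.
That vertex is x1 = 1.722, x3 = 1.
Total cost: 0.48·1.722 + 0.52·1 = 1.3466.

$1.35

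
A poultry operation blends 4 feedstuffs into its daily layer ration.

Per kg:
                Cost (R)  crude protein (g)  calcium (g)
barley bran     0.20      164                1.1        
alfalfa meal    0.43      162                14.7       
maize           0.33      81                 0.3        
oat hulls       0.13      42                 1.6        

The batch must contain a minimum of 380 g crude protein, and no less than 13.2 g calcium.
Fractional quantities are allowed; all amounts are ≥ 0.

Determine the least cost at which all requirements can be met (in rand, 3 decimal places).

R0.645

Let x1 = kg of barley bran, x2 = kg of alfalfa meal, x3 = kg of maize, x4 = kg of oat hulls.
Minimize 0.2x1 + 0.43x2 + 0.33x3 + 0.13x4 subject to:
  164x1 + 162x2 + 81x3 + 42x4 ≥ 380   (crude protein)
  1.1x1 + 14.7x2 + 0.3x3 + 1.6x4 ≥ 13.2   (calcium)
  x1, x2, x3, x4 ≥ 0.
The cheapest feasible vertex uses only barley bran, alfalfa meal; maize, oat hulls are not used. There the crude protein and calcium constraints are tight.
Solving gives x1 = 1.544, x2 = 0.7824.
Objective = 0.2·1.544 + 0.43·0.7824 = 0.64523.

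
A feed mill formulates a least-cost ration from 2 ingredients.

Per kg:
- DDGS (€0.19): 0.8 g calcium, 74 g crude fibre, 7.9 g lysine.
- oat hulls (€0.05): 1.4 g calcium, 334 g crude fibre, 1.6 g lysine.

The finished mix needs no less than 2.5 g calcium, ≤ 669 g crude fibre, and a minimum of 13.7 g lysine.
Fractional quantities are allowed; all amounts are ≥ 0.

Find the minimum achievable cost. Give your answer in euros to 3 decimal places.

Let x1 = kg of DDGS, x2 = kg of oat hulls.
Minimise 0.19x1 + 0.05x2 subject to:
  0.8x1 + 1.4x2 ≥ 2.5   (calcium)
  74x1 + 334x2 ≤ 669   (crude fibre)
  7.9x1 + 1.6x2 ≥ 13.7   (lysine)
  x1, x2 ≥ 0.
Both inputs are positive at the optimum. There the calcium and lysine constraints are tight.
So DDGS = 1.552 kg, oat hulls = 0.8988 kg.
Objective = 0.19·1.552 + 0.05·0.8988 = 0.33982.

€0.340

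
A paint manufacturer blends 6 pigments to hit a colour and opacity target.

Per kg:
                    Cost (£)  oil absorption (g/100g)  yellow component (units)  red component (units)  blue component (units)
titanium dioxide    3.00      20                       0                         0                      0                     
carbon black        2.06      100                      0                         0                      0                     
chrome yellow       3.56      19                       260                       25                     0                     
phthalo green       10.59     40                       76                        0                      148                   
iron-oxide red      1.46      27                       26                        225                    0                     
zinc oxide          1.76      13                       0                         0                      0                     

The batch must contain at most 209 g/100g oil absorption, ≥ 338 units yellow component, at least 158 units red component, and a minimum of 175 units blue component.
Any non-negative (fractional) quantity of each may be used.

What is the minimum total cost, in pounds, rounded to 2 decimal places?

Let x1 = kg of titanium dioxide, x2 = kg of carbon black, x3 = kg of chrome yellow, x4 = kg of phthalo green, x5 = kg of iron-oxide red, x6 = kg of zinc oxide.
Minimize 3x1 + 2.06x2 + 3.56x3 + 10.59x4 + 1.46x5 + 1.76x6 with:
  20x1 + 100x2 + 19x3 + 40x4 + 27x5 + 13x6 ≤ 209   (oil absorption)
  260x3 + 76x4 + 26x5 ≥ 338   (yellow component)
  25x3 + 225x5 ≥ 158   (red component)
  148x4 ≥ 175   (blue component)
  x1, x2, x3, x4, x5, x6 ≥ 0.
At the optimum only chrome yellow, phthalo green, iron-oxide red are positive (titanium dioxide, carbon black, zinc oxide = 0). Binding constraints: yellow component, red component, blue component.
Optimal quantities: chrome yellow = 0.894078 kg, phthalo green = 1.18243 kg, iron-oxide red = 0.60288 kg.
Hence cost = 3.56·0.894078 + 10.59·1.18243 + 1.46·0.60288 = £16.5851.

£16.59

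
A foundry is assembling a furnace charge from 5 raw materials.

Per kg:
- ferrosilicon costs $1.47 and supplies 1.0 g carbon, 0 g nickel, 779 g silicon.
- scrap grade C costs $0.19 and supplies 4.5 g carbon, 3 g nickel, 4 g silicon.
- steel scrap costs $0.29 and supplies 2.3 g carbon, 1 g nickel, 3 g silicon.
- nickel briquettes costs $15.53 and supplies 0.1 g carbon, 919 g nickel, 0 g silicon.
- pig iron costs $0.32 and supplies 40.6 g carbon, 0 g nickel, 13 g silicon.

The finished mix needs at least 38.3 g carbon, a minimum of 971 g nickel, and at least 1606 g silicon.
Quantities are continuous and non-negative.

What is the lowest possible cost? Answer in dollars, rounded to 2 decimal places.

Let x1 = kg of ferrosilicon, x2 = kg of scrap grade C, x3 = kg of steel scrap, x4 = kg of nickel briquettes, x5 = kg of pig iron.
Minimize 1.47x1 + 0.19x2 + 0.29x3 + 15.53x4 + 0.32x5 with:
  1x1 + 4.5x2 + 2.3x3 + 0.1x4 + 40.6x5 ≥ 38.3   (carbon)
  3x2 + 1x3 + 919x4 ≥ 971   (nickel)
  779x1 + 4x2 + 3x3 + 13x5 ≥ 1606   (silicon)
  x1, x2, x3, x4, x5 ≥ 0.
The minimum-cost mix takes nothing from scrap grade C, steel scrap — only ferrosilicon, nickel briquettes, pig iron. Binding constraints: carbon, nickel, silicon.
Solving gives x1 = 2.0468, x4 = 1.0566, x5 = 0.89033.
Cost = 1.47·2.0468 + 15.53·1.0566 + 0.32·0.89033 = 19.7027.

$19.70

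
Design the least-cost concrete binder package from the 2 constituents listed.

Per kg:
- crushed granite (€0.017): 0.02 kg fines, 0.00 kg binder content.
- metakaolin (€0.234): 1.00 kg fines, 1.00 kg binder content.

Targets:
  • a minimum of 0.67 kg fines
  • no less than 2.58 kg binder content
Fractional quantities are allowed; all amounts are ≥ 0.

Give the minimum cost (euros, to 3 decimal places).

Let x1 = kg of crushed granite, x2 = kg of metakaolin.
min 0.017x1 + 0.234x2 subject to:
  0.02x1 + 1x2 ≥ 0.67   (fines)
  1x2 ≥ 2.58   (binder content)
  x1, x2 ≥ 0.
At the optimum only metakaolin is positive (crushed granite = 0). Binding constraint: binder content.
So metakaolin = 2.58 kg.
Cost = 0.234·2.58 = 0.60372.

€0.604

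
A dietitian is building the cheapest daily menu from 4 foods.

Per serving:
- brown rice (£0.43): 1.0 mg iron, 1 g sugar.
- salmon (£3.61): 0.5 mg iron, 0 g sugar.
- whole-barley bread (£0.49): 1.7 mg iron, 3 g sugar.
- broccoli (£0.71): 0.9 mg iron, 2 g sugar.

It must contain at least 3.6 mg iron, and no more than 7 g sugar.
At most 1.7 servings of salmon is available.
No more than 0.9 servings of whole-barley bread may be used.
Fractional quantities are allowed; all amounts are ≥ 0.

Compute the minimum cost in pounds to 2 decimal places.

£1.33

Let x1 = servings of brown rice, x2 = servings of salmon, x3 = servings of whole-barley bread, x4 = servings of broccoli.
Minimize 0.43x1 + 3.61x2 + 0.49x3 + 0.71x4 s.t.:
  1x1 + 0.5x2 + 1.7x3 + 0.9x4 ≥ 3.6   (iron)
  1x1 + 3x3 + 2x4 ≤ 7   (sugar)
  x2 ≤ 1.7
  x3 ≤ 0.9
  x1, x2, x3, x4 ≥ 0.
The optimal basis is {brown rice, whole-barley bread}; salmon, broccoli drop out. The iron and the whole-barley bread cap requirements are met with equality.
That vertex is x1 = 2.07, x3 = 0.9.
Hence cost = 0.43·2.07 + 0.49·0.9 = £1.3311.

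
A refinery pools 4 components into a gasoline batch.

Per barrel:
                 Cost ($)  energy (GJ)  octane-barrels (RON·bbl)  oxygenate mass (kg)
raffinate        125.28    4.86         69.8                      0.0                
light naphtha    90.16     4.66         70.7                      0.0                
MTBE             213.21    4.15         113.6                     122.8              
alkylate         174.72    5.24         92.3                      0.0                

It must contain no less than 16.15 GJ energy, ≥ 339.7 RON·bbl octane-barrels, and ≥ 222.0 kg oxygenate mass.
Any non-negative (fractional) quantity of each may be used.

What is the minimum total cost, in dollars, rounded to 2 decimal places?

Let x1 = barrels of raffinate, x2 = barrels of light naphtha, x3 = barrels of MTBE, x4 = barrels of alkylate.
Minimise 125.28x1 + 90.16x2 + 213.21x3 + 174.72x4 subject to:
  4.86x1 + 4.66x2 + 4.15x3 + 5.24x4 ≥ 16.15   (energy)
  69.8x1 + 70.7x2 + 113.6x3 + 92.3x4 ≥ 339.7   (octane-barrels)
  122.8x3 ≥ 222   (oxygenate mass)
  x1, x2, x3, x4 ≥ 0.
At the optimum only light naphtha, MTBE are positive (raffinate, alkylate = 0). The octane-barrels and oxygenate mass requirements are met with equality.
Optimal quantities: light naphtha = 1.9 barrels, MTBE = 1.8078 barrels.
Hence cost = 90.16·1.9 + 213.21·1.8078 = $556.74504.

$556.75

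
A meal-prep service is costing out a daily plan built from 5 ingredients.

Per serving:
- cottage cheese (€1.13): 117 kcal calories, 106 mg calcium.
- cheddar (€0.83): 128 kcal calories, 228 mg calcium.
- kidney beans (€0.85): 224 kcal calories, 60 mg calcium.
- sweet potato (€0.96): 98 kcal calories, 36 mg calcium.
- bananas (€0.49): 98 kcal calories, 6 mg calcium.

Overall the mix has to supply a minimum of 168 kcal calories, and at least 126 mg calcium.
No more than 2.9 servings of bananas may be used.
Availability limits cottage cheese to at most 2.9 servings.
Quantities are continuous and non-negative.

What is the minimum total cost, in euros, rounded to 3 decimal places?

€0.781

Treat it as an LP. Let x1 = servings of cottage cheese, x2 = servings of cheddar, x3 = servings of kidney beans, x4 = servings of sweet potato, x5 = servings of bananas.
Minimize 1.13x1 + 0.83x2 + 0.85x3 + 0.96x4 + 0.49x5 with:
  117x1 + 128x2 + 224x3 + 98x4 + 98x5 ≥ 168   (calories)
  106x1 + 228x2 + 60x3 + 36x4 + 6x5 ≥ 126   (calcium)
  x5 ≤ 2.9
  x1 ≤ 2.9
  x1, x2, x3, x4, x5 ≥ 0.
The cheapest feasible vertex uses only cheddar, kidney beans; cottage cheese, sweet potato, bananas are not used. Binding constraints: calories and calcium.
That vertex is x2 = 0.4181, x3 = 0.5111.
Total cost: 0.83·0.4181 + 0.85·0.5111 = 0.78146.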